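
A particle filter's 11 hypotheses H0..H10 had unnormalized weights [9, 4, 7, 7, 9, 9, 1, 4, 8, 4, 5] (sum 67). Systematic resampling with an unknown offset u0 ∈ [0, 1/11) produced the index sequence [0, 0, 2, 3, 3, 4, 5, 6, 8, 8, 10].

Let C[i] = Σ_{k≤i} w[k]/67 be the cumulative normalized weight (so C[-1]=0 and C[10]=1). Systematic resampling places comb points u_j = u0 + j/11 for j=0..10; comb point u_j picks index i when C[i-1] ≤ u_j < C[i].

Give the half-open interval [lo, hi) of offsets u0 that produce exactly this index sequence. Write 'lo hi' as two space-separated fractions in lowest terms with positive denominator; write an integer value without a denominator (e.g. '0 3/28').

26/737 29/737

C = [9/67, 13/67, 20/67, 27/67, 36/67, 45/67, 46/67, 50/67, 58/67, 62/67, 1]
j=0 picked index 0: u0 ∈ [0, 9/67)
j=1 picked index 0: u0 ∈ [-1/11, 32/737)
j=2 picked index 2: u0 ∈ [9/737, 86/737)
j=3 picked index 3: u0 ∈ [19/737, 96/737)
j=4 picked index 3: u0 ∈ [-48/737, 29/737)
j=5 picked index 4: u0 ∈ [-38/737, 61/737)
j=6 picked index 5: u0 ∈ [-6/737, 93/737)
j=7 picked index 6: u0 ∈ [26/737, 37/737)
j=8 picked index 8: u0 ∈ [14/737, 102/737)
j=9 picked index 8: u0 ∈ [-53/737, 35/737)
j=10 picked index 10: u0 ∈ [12/737, 1/11)
intersection: [26/737, 29/737)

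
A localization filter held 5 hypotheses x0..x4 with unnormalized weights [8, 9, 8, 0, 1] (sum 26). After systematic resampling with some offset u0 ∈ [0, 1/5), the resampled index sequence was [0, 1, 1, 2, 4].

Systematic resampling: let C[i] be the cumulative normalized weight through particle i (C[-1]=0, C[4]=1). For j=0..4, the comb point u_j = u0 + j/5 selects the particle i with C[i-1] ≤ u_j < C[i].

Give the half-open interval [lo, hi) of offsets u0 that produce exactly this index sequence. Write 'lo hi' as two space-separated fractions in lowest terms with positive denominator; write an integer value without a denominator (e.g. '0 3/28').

C = [4/13, 17/26, 25/26, 25/26, 1]
j=0 picked index 0: u0 ∈ [0, 4/13)
j=1 picked index 1: u0 ∈ [7/65, 59/130)
j=2 picked index 1: u0 ∈ [-6/65, 33/130)
j=3 picked index 2: u0 ∈ [7/130, 47/130)
j=4 picked index 4: u0 ∈ [21/130, 1/5)
intersection: [21/130, 1/5)

21/130 1/5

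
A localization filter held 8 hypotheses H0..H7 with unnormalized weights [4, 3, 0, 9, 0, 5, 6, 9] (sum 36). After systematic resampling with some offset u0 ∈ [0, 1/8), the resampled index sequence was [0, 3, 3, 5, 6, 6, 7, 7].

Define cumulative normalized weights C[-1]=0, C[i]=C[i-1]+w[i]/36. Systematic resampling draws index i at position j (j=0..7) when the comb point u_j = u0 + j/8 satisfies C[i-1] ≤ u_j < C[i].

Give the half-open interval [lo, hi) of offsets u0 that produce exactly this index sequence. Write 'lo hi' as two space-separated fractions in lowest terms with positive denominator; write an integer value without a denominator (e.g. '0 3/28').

C = [1/9, 7/36, 7/36, 4/9, 4/9, 7/12, 3/4, 1]
j=0 picked index 0: u0 ∈ [0, 1/9)
j=1 picked index 3: u0 ∈ [5/72, 23/72)
j=2 picked index 3: u0 ∈ [-1/18, 7/36)
j=3 picked index 5: u0 ∈ [5/72, 5/24)
j=4 picked index 6: u0 ∈ [1/12, 1/4)
j=5 picked index 6: u0 ∈ [-1/24, 1/8)
j=6 picked index 7: u0 ∈ [0, 1/4)
j=7 picked index 7: u0 ∈ [-1/8, 1/8)
intersection: [1/12, 1/9)

1/12 1/9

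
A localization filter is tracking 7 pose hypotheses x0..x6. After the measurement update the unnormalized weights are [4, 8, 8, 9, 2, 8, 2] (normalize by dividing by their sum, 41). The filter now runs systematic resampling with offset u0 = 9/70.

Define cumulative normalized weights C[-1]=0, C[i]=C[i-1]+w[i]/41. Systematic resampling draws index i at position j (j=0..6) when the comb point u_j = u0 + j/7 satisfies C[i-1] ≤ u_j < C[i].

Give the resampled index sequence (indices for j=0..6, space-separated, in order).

1 1 2 3 3 5 6

C = [4/41, 12/41, 20/41, 29/41, 31/41, 39/41, 1]
j=0: u_0=9/70 ∈ [4/41, 12/41) → index 1
j=1: u_1=19/70 ∈ [4/41, 12/41) → index 1
j=2: u_2=29/70 ∈ [12/41, 20/41) → index 2
j=3: u_3=39/70 ∈ [20/41, 29/41) → index 3
j=4: u_4=7/10 ∈ [20/41, 29/41) → index 3
j=5: u_5=59/70 ∈ [31/41, 39/41) → index 5
j=6: u_6=69/70 ∈ [39/41, 1) → index 6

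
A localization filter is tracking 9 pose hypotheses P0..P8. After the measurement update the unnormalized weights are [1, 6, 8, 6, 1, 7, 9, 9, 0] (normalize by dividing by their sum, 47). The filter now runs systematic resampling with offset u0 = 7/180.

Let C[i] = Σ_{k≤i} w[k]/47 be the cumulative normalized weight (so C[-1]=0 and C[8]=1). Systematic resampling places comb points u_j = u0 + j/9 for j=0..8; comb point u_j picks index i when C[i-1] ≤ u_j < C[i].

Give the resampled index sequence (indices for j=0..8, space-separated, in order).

C = [1/47, 7/47, 15/47, 21/47, 22/47, 29/47, 38/47, 1, 1]
j=0: u_0=7/180 ∈ [1/47, 7/47) → index 1
j=1: u_1=3/20 ∈ [7/47, 15/47) → index 2
j=2: u_2=47/180 ∈ [7/47, 15/47) → index 2
j=3: u_3=67/180 ∈ [15/47, 21/47) → index 3
j=4: u_4=29/60 ∈ [22/47, 29/47) → index 5
j=5: u_5=107/180 ∈ [22/47, 29/47) → index 5
j=6: u_6=127/180 ∈ [29/47, 38/47) → index 6
j=7: u_7=49/60 ∈ [38/47, 1) → index 7
j=8: u_8=167/180 ∈ [38/47, 1) → index 7

1 2 2 3 5 5 6 7 7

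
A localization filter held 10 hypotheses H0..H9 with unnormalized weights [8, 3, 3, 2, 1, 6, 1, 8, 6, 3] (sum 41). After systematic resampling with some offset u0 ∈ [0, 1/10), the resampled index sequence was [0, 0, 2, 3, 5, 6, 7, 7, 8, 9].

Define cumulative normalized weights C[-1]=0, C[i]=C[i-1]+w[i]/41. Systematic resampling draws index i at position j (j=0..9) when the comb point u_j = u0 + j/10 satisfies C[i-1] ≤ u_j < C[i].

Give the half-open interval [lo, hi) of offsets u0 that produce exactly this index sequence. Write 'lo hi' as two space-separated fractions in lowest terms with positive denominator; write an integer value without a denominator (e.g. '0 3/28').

C = [8/41, 11/41, 14/41, 16/41, 17/41, 23/41, 24/41, 32/41, 38/41, 1]
j=0 picked index 0: u0 ∈ [0, 8/41)
j=1 picked index 0: u0 ∈ [-1/10, 39/410)
j=2 picked index 2: u0 ∈ [14/205, 29/205)
j=3 picked index 3: u0 ∈ [17/410, 37/410)
j=4 picked index 5: u0 ∈ [3/205, 33/205)
j=5 picked index 6: u0 ∈ [5/82, 7/82)
j=6 picked index 7: u0 ∈ [-3/205, 37/205)
j=7 picked index 7: u0 ∈ [-47/410, 33/410)
j=8 picked index 8: u0 ∈ [-4/205, 26/205)
j=9 picked index 9: u0 ∈ [11/410, 1/10)
intersection: [14/205, 33/410)

14/205 33/410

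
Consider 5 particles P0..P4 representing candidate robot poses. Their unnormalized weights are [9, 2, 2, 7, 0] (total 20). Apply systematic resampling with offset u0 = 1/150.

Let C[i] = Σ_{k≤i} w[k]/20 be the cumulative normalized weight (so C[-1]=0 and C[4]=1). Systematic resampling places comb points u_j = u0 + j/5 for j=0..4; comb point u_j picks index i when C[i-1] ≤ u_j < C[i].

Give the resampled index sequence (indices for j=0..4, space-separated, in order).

0 0 0 2 3

C = [9/20, 11/20, 13/20, 1, 1]
j=0: u_0=1/150 ∈ [0, 9/20) → index 0
j=1: u_1=31/150 ∈ [0, 9/20) → index 0
j=2: u_2=61/150 ∈ [0, 9/20) → index 0
j=3: u_3=91/150 ∈ [11/20, 13/20) → index 2
j=4: u_4=121/150 ∈ [13/20, 1) → index 3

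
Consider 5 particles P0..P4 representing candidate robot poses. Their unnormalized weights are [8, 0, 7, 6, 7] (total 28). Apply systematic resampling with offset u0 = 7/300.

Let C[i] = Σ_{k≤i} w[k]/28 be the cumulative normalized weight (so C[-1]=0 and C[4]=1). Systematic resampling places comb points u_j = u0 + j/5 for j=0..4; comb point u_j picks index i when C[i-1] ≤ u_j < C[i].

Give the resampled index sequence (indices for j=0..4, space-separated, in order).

C = [2/7, 2/7, 15/28, 3/4, 1]
j=0: u_0=7/300 ∈ [0, 2/7) → index 0
j=1: u_1=67/300 ∈ [0, 2/7) → index 0
j=2: u_2=127/300 ∈ [2/7, 15/28) → index 2
j=3: u_3=187/300 ∈ [15/28, 3/4) → index 3
j=4: u_4=247/300 ∈ [3/4, 1) → index 4

0 0 2 3 4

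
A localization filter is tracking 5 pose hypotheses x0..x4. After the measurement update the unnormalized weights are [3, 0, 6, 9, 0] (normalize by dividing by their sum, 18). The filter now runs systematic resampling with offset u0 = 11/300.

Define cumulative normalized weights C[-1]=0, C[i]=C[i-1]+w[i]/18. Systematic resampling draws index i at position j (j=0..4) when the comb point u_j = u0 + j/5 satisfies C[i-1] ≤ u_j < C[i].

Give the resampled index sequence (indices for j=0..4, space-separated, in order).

C = [1/6, 1/6, 1/2, 1, 1]
j=0: u_0=11/300 ∈ [0, 1/6) → index 0
j=1: u_1=71/300 ∈ [1/6, 1/2) → index 2
j=2: u_2=131/300 ∈ [1/6, 1/2) → index 2
j=3: u_3=191/300 ∈ [1/2, 1) → index 3
j=4: u_4=251/300 ∈ [1/2, 1) → index 3

0 2 2 3 3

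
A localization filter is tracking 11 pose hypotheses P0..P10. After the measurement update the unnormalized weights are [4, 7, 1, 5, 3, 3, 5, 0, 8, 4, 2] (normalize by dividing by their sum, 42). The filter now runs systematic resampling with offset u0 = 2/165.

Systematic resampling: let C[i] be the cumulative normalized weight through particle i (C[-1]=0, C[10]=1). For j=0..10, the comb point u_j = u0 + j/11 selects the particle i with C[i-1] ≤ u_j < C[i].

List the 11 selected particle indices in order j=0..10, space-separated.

C = [2/21, 11/42, 2/7, 17/42, 10/21, 23/42, 2/3, 2/3, 6/7, 20/21, 1]
j=0: u_0=2/165 ∈ [0, 2/21) → index 0
j=1: u_1=17/165 ∈ [2/21, 11/42) → index 1
j=2: u_2=32/165 ∈ [2/21, 11/42) → index 1
j=3: u_3=47/165 ∈ [11/42, 2/7) → index 2
j=4: u_4=62/165 ∈ [2/7, 17/42) → index 3
j=5: u_5=7/15 ∈ [17/42, 10/21) → index 4
j=6: u_6=92/165 ∈ [23/42, 2/3) → index 6
j=7: u_7=107/165 ∈ [23/42, 2/3) → index 6
j=8: u_8=122/165 ∈ [2/3, 6/7) → index 8
j=9: u_9=137/165 ∈ [2/3, 6/7) → index 8
j=10: u_10=152/165 ∈ [6/7, 20/21) → index 9

0 1 1 2 3 4 6 6 8 8 9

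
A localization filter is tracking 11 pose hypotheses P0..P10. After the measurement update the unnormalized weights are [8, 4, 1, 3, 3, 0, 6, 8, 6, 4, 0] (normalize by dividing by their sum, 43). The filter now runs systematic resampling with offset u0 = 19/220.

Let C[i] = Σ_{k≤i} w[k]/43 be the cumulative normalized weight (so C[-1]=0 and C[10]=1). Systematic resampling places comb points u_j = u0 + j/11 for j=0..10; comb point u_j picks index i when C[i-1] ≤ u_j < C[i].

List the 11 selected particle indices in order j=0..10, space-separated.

0 0 1 3 6 6 7 7 8 8 9

C = [8/43, 12/43, 13/43, 16/43, 19/43, 19/43, 25/43, 33/43, 39/43, 1, 1]
j=0: u_0=19/220 ∈ [0, 8/43) → index 0
j=1: u_1=39/220 ∈ [0, 8/43) → index 0
j=2: u_2=59/220 ∈ [8/43, 12/43) → index 1
j=3: u_3=79/220 ∈ [13/43, 16/43) → index 3
j=4: u_4=9/20 ∈ [19/43, 25/43) → index 6
j=5: u_5=119/220 ∈ [19/43, 25/43) → index 6
j=6: u_6=139/220 ∈ [25/43, 33/43) → index 7
j=7: u_7=159/220 ∈ [25/43, 33/43) → index 7
j=8: u_8=179/220 ∈ [33/43, 39/43) → index 8
j=9: u_9=199/220 ∈ [33/43, 39/43) → index 8
j=10: u_10=219/220 ∈ [39/43, 1) → index 9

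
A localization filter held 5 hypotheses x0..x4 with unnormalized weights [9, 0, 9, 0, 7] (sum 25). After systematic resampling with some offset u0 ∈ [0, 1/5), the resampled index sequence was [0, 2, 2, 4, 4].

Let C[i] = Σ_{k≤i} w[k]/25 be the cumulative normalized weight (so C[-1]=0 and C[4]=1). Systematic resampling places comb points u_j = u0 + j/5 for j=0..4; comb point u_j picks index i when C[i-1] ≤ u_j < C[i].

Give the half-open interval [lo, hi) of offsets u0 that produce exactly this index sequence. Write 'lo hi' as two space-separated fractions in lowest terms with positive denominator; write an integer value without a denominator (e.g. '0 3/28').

4/25 1/5

C = [9/25, 9/25, 18/25, 18/25, 1]
j=0 picked index 0: u0 ∈ [0, 9/25)
j=1 picked index 2: u0 ∈ [4/25, 13/25)
j=2 picked index 2: u0 ∈ [-1/25, 8/25)
j=3 picked index 4: u0 ∈ [3/25, 2/5)
j=4 picked index 4: u0 ∈ [-2/25, 1/5)
intersection: [4/25, 1/5)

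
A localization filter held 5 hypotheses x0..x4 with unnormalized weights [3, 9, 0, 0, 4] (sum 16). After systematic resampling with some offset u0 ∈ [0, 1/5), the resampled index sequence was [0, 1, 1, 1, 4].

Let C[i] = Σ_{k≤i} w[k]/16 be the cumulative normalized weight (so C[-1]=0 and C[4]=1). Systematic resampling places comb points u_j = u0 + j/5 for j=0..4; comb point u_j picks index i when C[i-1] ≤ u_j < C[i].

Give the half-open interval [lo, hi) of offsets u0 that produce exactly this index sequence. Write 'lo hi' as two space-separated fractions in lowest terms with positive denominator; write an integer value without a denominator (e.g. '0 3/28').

C = [3/16, 3/4, 3/4, 3/4, 1]
j=0 picked index 0: u0 ∈ [0, 3/16)
j=1 picked index 1: u0 ∈ [-1/80, 11/20)
j=2 picked index 1: u0 ∈ [-17/80, 7/20)
j=3 picked index 1: u0 ∈ [-33/80, 3/20)
j=4 picked index 4: u0 ∈ [-1/20, 1/5)
intersection: [0, 3/20)

0 3/20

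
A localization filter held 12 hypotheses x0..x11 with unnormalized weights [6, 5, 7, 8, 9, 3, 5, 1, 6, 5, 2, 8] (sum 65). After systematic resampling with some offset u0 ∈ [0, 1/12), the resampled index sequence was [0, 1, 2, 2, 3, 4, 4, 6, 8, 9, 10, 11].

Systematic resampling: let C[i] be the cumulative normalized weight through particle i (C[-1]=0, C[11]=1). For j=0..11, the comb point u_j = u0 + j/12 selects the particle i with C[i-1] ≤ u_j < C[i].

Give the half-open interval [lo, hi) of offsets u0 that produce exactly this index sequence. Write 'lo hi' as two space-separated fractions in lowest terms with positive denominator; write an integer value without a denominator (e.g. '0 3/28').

C = [6/65, 11/65, 18/65, 2/5, 7/13, 38/65, 43/65, 44/65, 10/13, 11/13, 57/65, 1]
j=0 picked index 0: u0 ∈ [0, 6/65)
j=1 picked index 1: u0 ∈ [7/780, 67/780)
j=2 picked index 2: u0 ∈ [1/390, 43/390)
j=3 picked index 2: u0 ∈ [-21/260, 7/260)
j=4 picked index 3: u0 ∈ [-11/195, 1/15)
j=5 picked index 4: u0 ∈ [-1/60, 19/156)
j=6 picked index 4: u0 ∈ [-1/10, 1/26)
j=7 picked index 6: u0 ∈ [1/780, 61/780)
j=8 picked index 8: u0 ∈ [2/195, 4/39)
j=9 picked index 9: u0 ∈ [1/52, 5/52)
j=10 picked index 10: u0 ∈ [1/78, 17/390)
j=11 picked index 11: u0 ∈ [-31/780, 1/12)
intersection: [1/52, 7/260)

1/52 7/260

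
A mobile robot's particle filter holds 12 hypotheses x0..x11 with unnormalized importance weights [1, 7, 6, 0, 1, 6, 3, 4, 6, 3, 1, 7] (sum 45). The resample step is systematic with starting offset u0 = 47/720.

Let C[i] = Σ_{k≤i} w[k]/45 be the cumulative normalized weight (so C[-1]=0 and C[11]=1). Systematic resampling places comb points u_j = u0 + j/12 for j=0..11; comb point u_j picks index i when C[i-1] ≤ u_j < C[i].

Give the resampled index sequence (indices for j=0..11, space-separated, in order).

1 1 2 4 5 6 7 8 8 9 11 11

C = [1/45, 8/45, 14/45, 14/45, 1/3, 7/15, 8/15, 28/45, 34/45, 37/45, 38/45, 1]
j=0: u_0=47/720 ∈ [1/45, 8/45) → index 1
j=1: u_1=107/720 ∈ [1/45, 8/45) → index 1
j=2: u_2=167/720 ∈ [8/45, 14/45) → index 2
j=3: u_3=227/720 ∈ [14/45, 1/3) → index 4
j=4: u_4=287/720 ∈ [1/3, 7/15) → index 5
j=5: u_5=347/720 ∈ [7/15, 8/15) → index 6
j=6: u_6=407/720 ∈ [8/15, 28/45) → index 7
j=7: u_7=467/720 ∈ [28/45, 34/45) → index 8
j=8: u_8=527/720 ∈ [28/45, 34/45) → index 8
j=9: u_9=587/720 ∈ [34/45, 37/45) → index 9
j=10: u_10=647/720 ∈ [38/45, 1) → index 11
j=11: u_11=707/720 ∈ [38/45, 1) → index 11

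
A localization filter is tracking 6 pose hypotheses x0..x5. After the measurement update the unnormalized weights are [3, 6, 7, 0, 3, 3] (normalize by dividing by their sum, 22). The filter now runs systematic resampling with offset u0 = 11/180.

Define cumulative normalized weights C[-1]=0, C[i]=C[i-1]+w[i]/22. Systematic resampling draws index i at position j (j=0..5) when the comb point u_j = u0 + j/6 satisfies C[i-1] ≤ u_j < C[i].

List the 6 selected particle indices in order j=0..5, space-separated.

0 1 1 2 4 5

C = [3/22, 9/22, 8/11, 8/11, 19/22, 1]
j=0: u_0=11/180 ∈ [0, 3/22) → index 0
j=1: u_1=41/180 ∈ [3/22, 9/22) → index 1
j=2: u_2=71/180 ∈ [3/22, 9/22) → index 1
j=3: u_3=101/180 ∈ [9/22, 8/11) → index 2
j=4: u_4=131/180 ∈ [8/11, 19/22) → index 4
j=5: u_5=161/180 ∈ [19/22, 1) → index 5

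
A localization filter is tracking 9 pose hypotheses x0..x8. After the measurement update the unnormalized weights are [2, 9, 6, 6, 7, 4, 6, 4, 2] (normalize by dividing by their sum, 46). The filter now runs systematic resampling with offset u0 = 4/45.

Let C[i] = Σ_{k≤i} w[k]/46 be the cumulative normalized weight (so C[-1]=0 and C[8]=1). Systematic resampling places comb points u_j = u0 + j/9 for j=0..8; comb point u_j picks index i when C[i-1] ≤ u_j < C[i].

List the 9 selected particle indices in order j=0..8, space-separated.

C = [1/23, 11/46, 17/46, 1/2, 15/23, 17/23, 20/23, 22/23, 1]
j=0: u_0=4/45 ∈ [1/23, 11/46) → index 1
j=1: u_1=1/5 ∈ [1/23, 11/46) → index 1
j=2: u_2=14/45 ∈ [11/46, 17/46) → index 2
j=3: u_3=19/45 ∈ [17/46, 1/2) → index 3
j=4: u_4=8/15 ∈ [1/2, 15/23) → index 4
j=5: u_5=29/45 ∈ [1/2, 15/23) → index 4
j=6: u_6=34/45 ∈ [17/23, 20/23) → index 6
j=7: u_7=13/15 ∈ [17/23, 20/23) → index 6
j=8: u_8=44/45 ∈ [22/23, 1) → index 8

1 1 2 3 4 4 6 6 8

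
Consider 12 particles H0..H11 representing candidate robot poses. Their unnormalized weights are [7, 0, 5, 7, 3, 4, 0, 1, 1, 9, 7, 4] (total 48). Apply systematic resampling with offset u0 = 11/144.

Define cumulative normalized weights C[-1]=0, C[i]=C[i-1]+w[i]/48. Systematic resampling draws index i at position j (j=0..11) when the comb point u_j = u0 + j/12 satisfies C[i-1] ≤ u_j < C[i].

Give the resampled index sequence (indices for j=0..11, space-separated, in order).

0 2 2 3 4 5 8 9 9 10 10 11

C = [7/48, 7/48, 1/4, 19/48, 11/24, 13/24, 13/24, 9/16, 7/12, 37/48, 11/12, 1]
j=0: u_0=11/144 ∈ [0, 7/48) → index 0
j=1: u_1=23/144 ∈ [7/48, 1/4) → index 2
j=2: u_2=35/144 ∈ [7/48, 1/4) → index 2
j=3: u_3=47/144 ∈ [1/4, 19/48) → index 3
j=4: u_4=59/144 ∈ [19/48, 11/24) → index 4
j=5: u_5=71/144 ∈ [11/24, 13/24) → index 5
j=6: u_6=83/144 ∈ [9/16, 7/12) → index 8
j=7: u_7=95/144 ∈ [7/12, 37/48) → index 9
j=8: u_8=107/144 ∈ [7/12, 37/48) → index 9
j=9: u_9=119/144 ∈ [37/48, 11/12) → index 10
j=10: u_10=131/144 ∈ [37/48, 11/12) → index 10
j=11: u_11=143/144 ∈ [11/12, 1) → index 11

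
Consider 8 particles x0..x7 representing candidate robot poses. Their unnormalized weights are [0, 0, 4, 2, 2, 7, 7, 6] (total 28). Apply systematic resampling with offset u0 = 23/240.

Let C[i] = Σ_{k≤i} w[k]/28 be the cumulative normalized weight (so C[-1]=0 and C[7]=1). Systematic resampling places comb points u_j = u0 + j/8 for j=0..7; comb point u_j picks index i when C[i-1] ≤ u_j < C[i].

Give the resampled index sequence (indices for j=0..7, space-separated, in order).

2 4 5 5 6 6 7 7

C = [0, 0, 1/7, 3/14, 2/7, 15/28, 11/14, 1]
j=0: u_0=23/240 ∈ [0, 1/7) → index 2
j=1: u_1=53/240 ∈ [3/14, 2/7) → index 4
j=2: u_2=83/240 ∈ [2/7, 15/28) → index 5
j=3: u_3=113/240 ∈ [2/7, 15/28) → index 5
j=4: u_4=143/240 ∈ [15/28, 11/14) → index 6
j=5: u_5=173/240 ∈ [15/28, 11/14) → index 6
j=6: u_6=203/240 ∈ [11/14, 1) → index 7
j=7: u_7=233/240 ∈ [11/14, 1) → index 7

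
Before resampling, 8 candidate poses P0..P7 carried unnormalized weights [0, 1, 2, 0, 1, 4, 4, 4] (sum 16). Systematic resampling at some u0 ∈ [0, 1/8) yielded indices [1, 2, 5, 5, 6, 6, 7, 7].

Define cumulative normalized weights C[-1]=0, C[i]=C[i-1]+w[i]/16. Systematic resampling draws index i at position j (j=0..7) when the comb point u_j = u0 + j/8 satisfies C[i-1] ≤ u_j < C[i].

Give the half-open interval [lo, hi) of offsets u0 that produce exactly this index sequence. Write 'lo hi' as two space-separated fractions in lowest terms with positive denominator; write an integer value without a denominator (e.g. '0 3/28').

0 1/16

C = [0, 1/16, 3/16, 3/16, 1/4, 1/2, 3/4, 1]
j=0 picked index 1: u0 ∈ [0, 1/16)
j=1 picked index 2: u0 ∈ [-1/16, 1/16)
j=2 picked index 5: u0 ∈ [0, 1/4)
j=3 picked index 5: u0 ∈ [-1/8, 1/8)
j=4 picked index 6: u0 ∈ [0, 1/4)
j=5 picked index 6: u0 ∈ [-1/8, 1/8)
j=6 picked index 7: u0 ∈ [0, 1/4)
j=7 picked index 7: u0 ∈ [-1/8, 1/8)
intersection: [0, 1/16)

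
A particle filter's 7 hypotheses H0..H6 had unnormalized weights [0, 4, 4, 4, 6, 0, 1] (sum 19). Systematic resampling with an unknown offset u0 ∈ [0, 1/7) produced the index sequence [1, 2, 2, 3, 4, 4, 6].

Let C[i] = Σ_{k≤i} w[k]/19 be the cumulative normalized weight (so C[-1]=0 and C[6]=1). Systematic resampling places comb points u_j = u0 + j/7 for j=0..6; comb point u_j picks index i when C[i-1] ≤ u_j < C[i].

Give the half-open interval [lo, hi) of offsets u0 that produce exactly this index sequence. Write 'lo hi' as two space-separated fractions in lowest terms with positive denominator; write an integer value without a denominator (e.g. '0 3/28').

C = [0, 4/19, 8/19, 12/19, 18/19, 18/19, 1]
j=0 picked index 1: u0 ∈ [0, 4/19)
j=1 picked index 2: u0 ∈ [9/133, 37/133)
j=2 picked index 2: u0 ∈ [-10/133, 18/133)
j=3 picked index 3: u0 ∈ [-1/133, 27/133)
j=4 picked index 4: u0 ∈ [8/133, 50/133)
j=5 picked index 4: u0 ∈ [-11/133, 31/133)
j=6 picked index 6: u0 ∈ [12/133, 1/7)
intersection: [12/133, 18/133)

12/133 18/133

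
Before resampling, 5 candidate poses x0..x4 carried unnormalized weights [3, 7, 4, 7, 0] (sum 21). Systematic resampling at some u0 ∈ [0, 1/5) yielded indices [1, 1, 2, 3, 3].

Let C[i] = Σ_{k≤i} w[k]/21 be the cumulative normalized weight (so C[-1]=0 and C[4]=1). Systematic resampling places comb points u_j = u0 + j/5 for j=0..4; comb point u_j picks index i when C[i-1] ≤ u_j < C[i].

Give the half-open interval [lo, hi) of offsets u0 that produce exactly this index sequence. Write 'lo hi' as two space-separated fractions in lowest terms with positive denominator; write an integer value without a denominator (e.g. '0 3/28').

C = [1/7, 10/21, 2/3, 1, 1]
j=0 picked index 1: u0 ∈ [1/7, 10/21)
j=1 picked index 1: u0 ∈ [-2/35, 29/105)
j=2 picked index 2: u0 ∈ [8/105, 4/15)
j=3 picked index 3: u0 ∈ [1/15, 2/5)
j=4 picked index 3: u0 ∈ [-2/15, 1/5)
intersection: [1/7, 1/5)

1/7 1/5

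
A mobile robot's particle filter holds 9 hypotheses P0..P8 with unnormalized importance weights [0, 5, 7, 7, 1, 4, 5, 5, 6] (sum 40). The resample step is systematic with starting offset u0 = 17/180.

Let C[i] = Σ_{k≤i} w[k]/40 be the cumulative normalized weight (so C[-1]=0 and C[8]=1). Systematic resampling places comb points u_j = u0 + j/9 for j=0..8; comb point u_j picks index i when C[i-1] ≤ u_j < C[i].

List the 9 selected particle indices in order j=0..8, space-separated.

C = [0, 1/8, 3/10, 19/40, 1/2, 3/5, 29/40, 17/20, 1]
j=0: u_0=17/180 ∈ [0, 1/8) → index 1
j=1: u_1=37/180 ∈ [1/8, 3/10) → index 2
j=2: u_2=19/60 ∈ [3/10, 19/40) → index 3
j=3: u_3=77/180 ∈ [3/10, 19/40) → index 3
j=4: u_4=97/180 ∈ [1/2, 3/5) → index 5
j=5: u_5=13/20 ∈ [3/5, 29/40) → index 6
j=6: u_6=137/180 ∈ [29/40, 17/20) → index 7
j=7: u_7=157/180 ∈ [17/20, 1) → index 8
j=8: u_8=59/60 ∈ [17/20, 1) → index 8

1 2 3 3 5 6 7 8 8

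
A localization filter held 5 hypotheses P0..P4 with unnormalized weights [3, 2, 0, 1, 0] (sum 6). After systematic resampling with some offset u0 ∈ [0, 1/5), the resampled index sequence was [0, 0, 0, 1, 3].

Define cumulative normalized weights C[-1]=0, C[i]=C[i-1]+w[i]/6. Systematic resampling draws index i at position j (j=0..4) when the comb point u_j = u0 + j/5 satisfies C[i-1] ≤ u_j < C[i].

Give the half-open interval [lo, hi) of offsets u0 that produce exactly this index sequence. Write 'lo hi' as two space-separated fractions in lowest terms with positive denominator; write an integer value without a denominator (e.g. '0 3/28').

C = [1/2, 5/6, 5/6, 1, 1]
j=0 picked index 0: u0 ∈ [0, 1/2)
j=1 picked index 0: u0 ∈ [-1/5, 3/10)
j=2 picked index 0: u0 ∈ [-2/5, 1/10)
j=3 picked index 1: u0 ∈ [-1/10, 7/30)
j=4 picked index 3: u0 ∈ [1/30, 1/5)
intersection: [1/30, 1/10)

1/30 1/10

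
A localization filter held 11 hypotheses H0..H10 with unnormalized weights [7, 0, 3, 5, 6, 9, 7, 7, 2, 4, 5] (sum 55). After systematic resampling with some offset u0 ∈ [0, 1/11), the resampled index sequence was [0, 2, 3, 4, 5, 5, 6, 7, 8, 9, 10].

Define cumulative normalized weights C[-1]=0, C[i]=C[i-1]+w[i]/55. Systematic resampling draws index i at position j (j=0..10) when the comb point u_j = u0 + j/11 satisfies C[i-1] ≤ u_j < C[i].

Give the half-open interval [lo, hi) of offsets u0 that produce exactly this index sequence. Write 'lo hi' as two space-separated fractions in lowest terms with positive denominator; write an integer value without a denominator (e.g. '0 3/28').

C = [7/55, 7/55, 2/11, 3/11, 21/55, 6/11, 37/55, 4/5, 46/55, 10/11, 1]
j=0 picked index 0: u0 ∈ [0, 7/55)
j=1 picked index 2: u0 ∈ [2/55, 1/11)
j=2 picked index 3: u0 ∈ [0, 1/11)
j=3 picked index 4: u0 ∈ [0, 6/55)
j=4 picked index 5: u0 ∈ [1/55, 2/11)
j=5 picked index 5: u0 ∈ [-4/55, 1/11)
j=6 picked index 6: u0 ∈ [0, 7/55)
j=7 picked index 7: u0 ∈ [2/55, 9/55)
j=8 picked index 8: u0 ∈ [4/55, 6/55)
j=9 picked index 9: u0 ∈ [1/55, 1/11)
j=10 picked index 10: u0 ∈ [0, 1/11)
intersection: [4/55, 1/11)

4/55 1/11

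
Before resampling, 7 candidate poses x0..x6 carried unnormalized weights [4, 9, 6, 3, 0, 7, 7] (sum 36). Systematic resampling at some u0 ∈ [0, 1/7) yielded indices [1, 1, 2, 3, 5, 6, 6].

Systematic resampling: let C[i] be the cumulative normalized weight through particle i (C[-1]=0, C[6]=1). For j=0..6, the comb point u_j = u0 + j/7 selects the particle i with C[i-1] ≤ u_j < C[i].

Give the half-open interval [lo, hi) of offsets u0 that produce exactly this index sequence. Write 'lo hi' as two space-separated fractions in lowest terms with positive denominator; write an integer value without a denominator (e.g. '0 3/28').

C = [1/9, 13/36, 19/36, 11/18, 11/18, 29/36, 1]
j=0 picked index 1: u0 ∈ [1/9, 13/36)
j=1 picked index 1: u0 ∈ [-2/63, 55/252)
j=2 picked index 2: u0 ∈ [19/252, 61/252)
j=3 picked index 3: u0 ∈ [25/252, 23/126)
j=4 picked index 5: u0 ∈ [5/126, 59/252)
j=5 picked index 6: u0 ∈ [23/252, 2/7)
j=6 picked index 6: u0 ∈ [-13/252, 1/7)
intersection: [1/9, 1/7)

1/9 1/7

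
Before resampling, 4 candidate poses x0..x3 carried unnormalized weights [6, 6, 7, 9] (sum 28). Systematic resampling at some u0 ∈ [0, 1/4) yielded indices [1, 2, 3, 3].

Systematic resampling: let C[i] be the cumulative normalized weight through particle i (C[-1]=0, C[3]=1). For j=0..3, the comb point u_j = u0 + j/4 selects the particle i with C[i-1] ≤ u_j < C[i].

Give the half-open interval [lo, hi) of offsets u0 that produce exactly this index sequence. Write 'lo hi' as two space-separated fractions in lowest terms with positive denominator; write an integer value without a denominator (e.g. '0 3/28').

C = [3/14, 3/7, 19/28, 1]
j=0 picked index 1: u0 ∈ [3/14, 3/7)
j=1 picked index 2: u0 ∈ [5/28, 3/7)
j=2 picked index 3: u0 ∈ [5/28, 1/2)
j=3 picked index 3: u0 ∈ [-1/14, 1/4)
intersection: [3/14, 1/4)

3/14 1/4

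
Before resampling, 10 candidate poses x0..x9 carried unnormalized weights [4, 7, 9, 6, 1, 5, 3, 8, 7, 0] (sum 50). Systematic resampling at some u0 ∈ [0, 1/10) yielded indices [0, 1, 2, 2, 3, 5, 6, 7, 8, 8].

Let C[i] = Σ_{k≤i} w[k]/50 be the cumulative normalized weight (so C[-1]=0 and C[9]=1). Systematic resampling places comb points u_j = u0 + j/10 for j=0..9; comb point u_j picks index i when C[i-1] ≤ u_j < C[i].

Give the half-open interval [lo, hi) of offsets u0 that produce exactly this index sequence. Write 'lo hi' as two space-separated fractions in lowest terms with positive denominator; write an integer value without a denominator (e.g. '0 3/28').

C = [2/25, 11/50, 2/5, 13/25, 27/50, 16/25, 7/10, 43/50, 1, 1]
j=0 picked index 0: u0 ∈ [0, 2/25)
j=1 picked index 1: u0 ∈ [-1/50, 3/25)
j=2 picked index 2: u0 ∈ [1/50, 1/5)
j=3 picked index 2: u0 ∈ [-2/25, 1/10)
j=4 picked index 3: u0 ∈ [0, 3/25)
j=5 picked index 5: u0 ∈ [1/25, 7/50)
j=6 picked index 6: u0 ∈ [1/25, 1/10)
j=7 picked index 7: u0 ∈ [0, 4/25)
j=8 picked index 8: u0 ∈ [3/50, 1/5)
j=9 picked index 8: u0 ∈ [-1/25, 1/10)
intersection: [3/50, 2/25)

3/50 2/25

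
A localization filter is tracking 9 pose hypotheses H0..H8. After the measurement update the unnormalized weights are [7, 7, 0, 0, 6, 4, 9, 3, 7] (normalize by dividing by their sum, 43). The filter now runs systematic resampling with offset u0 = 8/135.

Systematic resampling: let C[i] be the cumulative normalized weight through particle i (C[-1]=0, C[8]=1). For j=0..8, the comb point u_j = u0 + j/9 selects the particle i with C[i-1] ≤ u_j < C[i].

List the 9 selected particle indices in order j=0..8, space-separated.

C = [7/43, 14/43, 14/43, 14/43, 20/43, 24/43, 33/43, 36/43, 1]
j=0: u_0=8/135 ∈ [0, 7/43) → index 0
j=1: u_1=23/135 ∈ [7/43, 14/43) → index 1
j=2: u_2=38/135 ∈ [7/43, 14/43) → index 1
j=3: u_3=53/135 ∈ [14/43, 20/43) → index 4
j=4: u_4=68/135 ∈ [20/43, 24/43) → index 5
j=5: u_5=83/135 ∈ [24/43, 33/43) → index 6
j=6: u_6=98/135 ∈ [24/43, 33/43) → index 6
j=7: u_7=113/135 ∈ [33/43, 36/43) → index 7
j=8: u_8=128/135 ∈ [36/43, 1) → index 8

0 1 1 4 5 6 6 7 8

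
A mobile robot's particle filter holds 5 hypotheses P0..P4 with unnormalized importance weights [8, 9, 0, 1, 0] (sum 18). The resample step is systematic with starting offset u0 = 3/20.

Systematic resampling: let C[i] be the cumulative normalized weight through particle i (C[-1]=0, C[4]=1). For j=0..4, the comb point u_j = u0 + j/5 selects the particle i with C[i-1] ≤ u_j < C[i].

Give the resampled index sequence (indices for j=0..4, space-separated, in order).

0 0 1 1 3

C = [4/9, 17/18, 17/18, 1, 1]
j=0: u_0=3/20 ∈ [0, 4/9) → index 0
j=1: u_1=7/20 ∈ [0, 4/9) → index 0
j=2: u_2=11/20 ∈ [4/9, 17/18) → index 1
j=3: u_3=3/4 ∈ [4/9, 17/18) → index 1
j=4: u_4=19/20 ∈ [17/18, 1) → index 3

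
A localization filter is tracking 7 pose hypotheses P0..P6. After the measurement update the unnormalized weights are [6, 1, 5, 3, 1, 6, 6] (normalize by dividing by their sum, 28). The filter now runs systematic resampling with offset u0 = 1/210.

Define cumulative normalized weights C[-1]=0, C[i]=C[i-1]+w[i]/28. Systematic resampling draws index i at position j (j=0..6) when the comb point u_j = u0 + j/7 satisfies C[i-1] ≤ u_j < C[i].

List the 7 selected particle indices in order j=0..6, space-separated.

C = [3/14, 1/4, 3/7, 15/28, 4/7, 11/14, 1]
j=0: u_0=1/210 ∈ [0, 3/14) → index 0
j=1: u_1=31/210 ∈ [0, 3/14) → index 0
j=2: u_2=61/210 ∈ [1/4, 3/7) → index 2
j=3: u_3=13/30 ∈ [3/7, 15/28) → index 3
j=4: u_4=121/210 ∈ [4/7, 11/14) → index 5
j=5: u_5=151/210 ∈ [4/7, 11/14) → index 5
j=6: u_6=181/210 ∈ [11/14, 1) → index 6

0 0 2 3 5 5 6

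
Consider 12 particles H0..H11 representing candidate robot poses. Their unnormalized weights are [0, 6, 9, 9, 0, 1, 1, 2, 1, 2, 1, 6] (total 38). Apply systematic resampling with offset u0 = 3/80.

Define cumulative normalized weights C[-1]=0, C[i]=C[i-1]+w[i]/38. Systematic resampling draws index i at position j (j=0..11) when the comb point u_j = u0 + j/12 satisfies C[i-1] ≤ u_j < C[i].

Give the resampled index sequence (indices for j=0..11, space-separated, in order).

1 1 2 2 2 3 3 3 7 9 11 11

C = [0, 3/19, 15/38, 12/19, 12/19, 25/38, 13/19, 14/19, 29/38, 31/38, 16/19, 1]
j=0: u_0=3/80 ∈ [0, 3/19) → index 1
j=1: u_1=29/240 ∈ [0, 3/19) → index 1
j=2: u_2=49/240 ∈ [3/19, 15/38) → index 2
j=3: u_3=23/80 ∈ [3/19, 15/38) → index 2
j=4: u_4=89/240 ∈ [3/19, 15/38) → index 2
j=5: u_5=109/240 ∈ [15/38, 12/19) → index 3
j=6: u_6=43/80 ∈ [15/38, 12/19) → index 3
j=7: u_7=149/240 ∈ [15/38, 12/19) → index 3
j=8: u_8=169/240 ∈ [13/19, 14/19) → index 7
j=9: u_9=63/80 ∈ [29/38, 31/38) → index 9
j=10: u_10=209/240 ∈ [16/19, 1) → index 11
j=11: u_11=229/240 ∈ [16/19, 1) → index 11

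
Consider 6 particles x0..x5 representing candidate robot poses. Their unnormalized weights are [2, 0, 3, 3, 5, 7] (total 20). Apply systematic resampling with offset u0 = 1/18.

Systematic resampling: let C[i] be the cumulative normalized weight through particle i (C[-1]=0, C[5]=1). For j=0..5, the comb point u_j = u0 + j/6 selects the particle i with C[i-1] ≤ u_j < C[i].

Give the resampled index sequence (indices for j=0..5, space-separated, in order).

0 2 3 4 5 5

C = [1/10, 1/10, 1/4, 2/5, 13/20, 1]
j=0: u_0=1/18 ∈ [0, 1/10) → index 0
j=1: u_1=2/9 ∈ [1/10, 1/4) → index 2
j=2: u_2=7/18 ∈ [1/4, 2/5) → index 3
j=3: u_3=5/9 ∈ [2/5, 13/20) → index 4
j=4: u_4=13/18 ∈ [13/20, 1) → index 5
j=5: u_5=8/9 ∈ [13/20, 1) → index 5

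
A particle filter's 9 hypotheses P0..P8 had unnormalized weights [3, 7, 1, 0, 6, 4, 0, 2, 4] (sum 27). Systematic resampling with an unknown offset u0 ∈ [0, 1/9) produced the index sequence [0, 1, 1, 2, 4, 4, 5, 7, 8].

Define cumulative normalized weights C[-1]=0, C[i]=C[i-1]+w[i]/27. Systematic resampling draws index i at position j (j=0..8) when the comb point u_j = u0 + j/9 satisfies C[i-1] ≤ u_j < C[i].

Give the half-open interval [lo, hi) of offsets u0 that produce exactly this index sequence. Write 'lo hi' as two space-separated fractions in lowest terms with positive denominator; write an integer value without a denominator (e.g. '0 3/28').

1/27 2/27

C = [1/9, 10/27, 11/27, 11/27, 17/27, 7/9, 7/9, 23/27, 1]
j=0 picked index 0: u0 ∈ [0, 1/9)
j=1 picked index 1: u0 ∈ [0, 7/27)
j=2 picked index 1: u0 ∈ [-1/9, 4/27)
j=3 picked index 2: u0 ∈ [1/27, 2/27)
j=4 picked index 4: u0 ∈ [-1/27, 5/27)
j=5 picked index 4: u0 ∈ [-4/27, 2/27)
j=6 picked index 5: u0 ∈ [-1/27, 1/9)
j=7 picked index 7: u0 ∈ [0, 2/27)
j=8 picked index 8: u0 ∈ [-1/27, 1/9)
intersection: [1/27, 2/27)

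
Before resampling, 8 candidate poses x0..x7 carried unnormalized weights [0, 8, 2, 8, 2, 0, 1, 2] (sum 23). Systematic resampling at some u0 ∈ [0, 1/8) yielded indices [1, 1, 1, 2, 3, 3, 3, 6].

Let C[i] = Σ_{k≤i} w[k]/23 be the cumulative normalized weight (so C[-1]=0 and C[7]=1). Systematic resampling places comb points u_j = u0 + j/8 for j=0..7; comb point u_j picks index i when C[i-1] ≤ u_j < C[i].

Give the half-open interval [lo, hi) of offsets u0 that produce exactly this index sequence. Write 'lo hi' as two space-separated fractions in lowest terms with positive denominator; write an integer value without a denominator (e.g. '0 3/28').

0 3/92

C = [0, 8/23, 10/23, 18/23, 20/23, 20/23, 21/23, 1]
j=0 picked index 1: u0 ∈ [0, 8/23)
j=1 picked index 1: u0 ∈ [-1/8, 41/184)
j=2 picked index 1: u0 ∈ [-1/4, 9/92)
j=3 picked index 2: u0 ∈ [-5/184, 11/184)
j=4 picked index 3: u0 ∈ [-3/46, 13/46)
j=5 picked index 3: u0 ∈ [-35/184, 29/184)
j=6 picked index 3: u0 ∈ [-29/92, 3/92)
j=7 picked index 6: u0 ∈ [-1/184, 7/184)
intersection: [0, 3/92)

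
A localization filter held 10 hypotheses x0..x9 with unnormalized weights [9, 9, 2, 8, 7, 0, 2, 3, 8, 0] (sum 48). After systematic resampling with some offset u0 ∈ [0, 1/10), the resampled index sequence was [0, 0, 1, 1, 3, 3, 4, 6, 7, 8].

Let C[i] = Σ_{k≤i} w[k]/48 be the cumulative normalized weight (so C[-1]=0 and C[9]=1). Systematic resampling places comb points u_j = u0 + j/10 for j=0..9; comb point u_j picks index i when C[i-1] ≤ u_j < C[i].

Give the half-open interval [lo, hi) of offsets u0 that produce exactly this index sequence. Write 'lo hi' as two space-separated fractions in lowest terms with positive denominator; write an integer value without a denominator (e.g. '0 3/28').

C = [3/16, 3/8, 5/12, 7/12, 35/48, 35/48, 37/48, 5/6, 1, 1]
j=0 picked index 0: u0 ∈ [0, 3/16)
j=1 picked index 0: u0 ∈ [-1/10, 7/80)
j=2 picked index 1: u0 ∈ [-1/80, 7/40)
j=3 picked index 1: u0 ∈ [-9/80, 3/40)
j=4 picked index 3: u0 ∈ [1/60, 11/60)
j=5 picked index 3: u0 ∈ [-1/12, 1/12)
j=6 picked index 4: u0 ∈ [-1/60, 31/240)
j=7 picked index 6: u0 ∈ [7/240, 17/240)
j=8 picked index 7: u0 ∈ [-7/240, 1/30)
j=9 picked index 8: u0 ∈ [-1/15, 1/10)
intersection: [7/240, 1/30)

7/240 1/30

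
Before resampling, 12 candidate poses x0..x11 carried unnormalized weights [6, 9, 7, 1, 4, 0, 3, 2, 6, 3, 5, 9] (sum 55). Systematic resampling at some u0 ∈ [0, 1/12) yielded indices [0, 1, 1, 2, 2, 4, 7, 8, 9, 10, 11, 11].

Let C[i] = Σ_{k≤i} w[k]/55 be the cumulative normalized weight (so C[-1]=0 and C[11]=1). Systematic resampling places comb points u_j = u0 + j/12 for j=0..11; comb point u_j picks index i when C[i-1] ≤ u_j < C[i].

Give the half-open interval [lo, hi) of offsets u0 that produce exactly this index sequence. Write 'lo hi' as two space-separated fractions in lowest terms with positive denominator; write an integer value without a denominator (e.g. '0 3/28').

1/22 1/15

C = [6/55, 3/11, 2/5, 23/55, 27/55, 27/55, 6/11, 32/55, 38/55, 41/55, 46/55, 1]
j=0 picked index 0: u0 ∈ [0, 6/55)
j=1 picked index 1: u0 ∈ [17/660, 25/132)
j=2 picked index 1: u0 ∈ [-19/330, 7/66)
j=3 picked index 2: u0 ∈ [1/44, 3/20)
j=4 picked index 2: u0 ∈ [-2/33, 1/15)
j=5 picked index 4: u0 ∈ [1/660, 49/660)
j=6 picked index 7: u0 ∈ [1/22, 9/110)
j=7 picked index 8: u0 ∈ [-1/660, 71/660)
j=8 picked index 9: u0 ∈ [4/165, 13/165)
j=9 picked index 10: u0 ∈ [-1/220, 19/220)
j=10 picked index 11: u0 ∈ [1/330, 1/6)
j=11 picked index 11: u0 ∈ [-53/660, 1/12)
intersection: [1/22, 1/15)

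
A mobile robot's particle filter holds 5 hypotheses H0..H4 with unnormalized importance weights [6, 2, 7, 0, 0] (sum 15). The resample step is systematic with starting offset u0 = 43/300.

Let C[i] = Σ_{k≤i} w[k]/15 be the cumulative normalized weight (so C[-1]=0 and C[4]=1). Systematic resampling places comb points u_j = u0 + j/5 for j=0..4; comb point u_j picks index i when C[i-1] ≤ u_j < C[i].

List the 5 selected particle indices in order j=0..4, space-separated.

C = [2/5, 8/15, 1, 1, 1]
j=0: u_0=43/300 ∈ [0, 2/5) → index 0
j=1: u_1=103/300 ∈ [0, 2/5) → index 0
j=2: u_2=163/300 ∈ [8/15, 1) → index 2
j=3: u_3=223/300 ∈ [8/15, 1) → index 2
j=4: u_4=283/300 ∈ [8/15, 1) → index 2

0 0 2 2 2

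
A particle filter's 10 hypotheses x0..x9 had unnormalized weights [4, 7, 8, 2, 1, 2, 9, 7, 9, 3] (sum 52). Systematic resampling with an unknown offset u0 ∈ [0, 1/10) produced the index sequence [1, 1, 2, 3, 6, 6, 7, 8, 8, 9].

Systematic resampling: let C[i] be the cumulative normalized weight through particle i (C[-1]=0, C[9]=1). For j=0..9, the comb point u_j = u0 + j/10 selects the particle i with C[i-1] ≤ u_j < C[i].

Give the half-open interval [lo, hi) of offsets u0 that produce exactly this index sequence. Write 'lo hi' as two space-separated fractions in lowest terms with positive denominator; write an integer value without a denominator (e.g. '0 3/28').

C = [1/13, 11/52, 19/52, 21/52, 11/26, 6/13, 33/52, 10/13, 49/52, 1]
j=0 picked index 1: u0 ∈ [1/13, 11/52)
j=1 picked index 1: u0 ∈ [-3/130, 29/260)
j=2 picked index 2: u0 ∈ [3/260, 43/260)
j=3 picked index 3: u0 ∈ [17/260, 27/260)
j=4 picked index 6: u0 ∈ [4/65, 61/260)
j=5 picked index 6: u0 ∈ [-1/26, 7/52)
j=6 picked index 7: u0 ∈ [9/260, 11/65)
j=7 picked index 8: u0 ∈ [9/130, 63/260)
j=8 picked index 8: u0 ∈ [-2/65, 37/260)
j=9 picked index 9: u0 ∈ [11/260, 1/10)
intersection: [1/13, 1/10)

1/13 1/10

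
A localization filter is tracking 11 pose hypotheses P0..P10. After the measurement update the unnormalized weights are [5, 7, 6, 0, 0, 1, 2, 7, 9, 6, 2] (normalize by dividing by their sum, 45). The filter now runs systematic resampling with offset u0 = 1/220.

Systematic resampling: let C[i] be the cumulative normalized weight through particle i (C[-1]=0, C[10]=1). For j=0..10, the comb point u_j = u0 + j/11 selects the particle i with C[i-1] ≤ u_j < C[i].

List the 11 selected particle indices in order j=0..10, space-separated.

0 0 1 2 2 6 7 8 8 9 9

C = [1/9, 4/15, 2/5, 2/5, 2/5, 19/45, 7/15, 28/45, 37/45, 43/45, 1]
j=0: u_0=1/220 ∈ [0, 1/9) → index 0
j=1: u_1=21/220 ∈ [0, 1/9) → index 0
j=2: u_2=41/220 ∈ [1/9, 4/15) → index 1
j=3: u_3=61/220 ∈ [4/15, 2/5) → index 2
j=4: u_4=81/220 ∈ [4/15, 2/5) → index 2
j=5: u_5=101/220 ∈ [19/45, 7/15) → index 6
j=6: u_6=11/20 ∈ [7/15, 28/45) → index 7
j=7: u_7=141/220 ∈ [28/45, 37/45) → index 8
j=8: u_8=161/220 ∈ [28/45, 37/45) → index 8
j=9: u_9=181/220 ∈ [37/45, 43/45) → index 9
j=10: u_10=201/220 ∈ [37/45, 43/45) → index 9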